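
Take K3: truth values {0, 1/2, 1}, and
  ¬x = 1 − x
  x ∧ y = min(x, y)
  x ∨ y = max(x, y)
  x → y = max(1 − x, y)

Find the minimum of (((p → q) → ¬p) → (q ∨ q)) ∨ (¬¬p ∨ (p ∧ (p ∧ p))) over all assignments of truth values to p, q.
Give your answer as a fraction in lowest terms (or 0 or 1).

Take p = 0, q = 0:
p → q = 0 → 0 = 1
¬p = ¬0 = 1
(p → q) → ¬p = 1 → 1 = 1
q ∨ q = 0 ∨ 0 = 0
((p → q) → ¬p) → (q ∨ q) = 1 → 0 = 0
¬p = ¬0 = 1
¬¬p = ¬1 = 0
p ∧ p = 0 ∧ 0 = 0
p ∧ (p ∧ p) = 0 ∧ 0 = 0
¬¬p ∨ (p ∧ (p ∧ p)) = 0 ∨ 0 = 0
(((p → q) → ¬p) → (q ∨ q)) ∨ (¬¬p ∨ (p ∧ (p ∧ p))) = 0 ∨ 0 = 0
No assignment yields a value below 0, so this is the minimum.

0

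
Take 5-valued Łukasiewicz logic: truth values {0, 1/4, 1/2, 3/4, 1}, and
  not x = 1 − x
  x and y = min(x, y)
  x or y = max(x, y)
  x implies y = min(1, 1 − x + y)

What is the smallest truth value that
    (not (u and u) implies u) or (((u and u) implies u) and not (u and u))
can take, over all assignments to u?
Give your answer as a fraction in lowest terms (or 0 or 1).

3/4

Take u = 1/4:
u and u = 1/4 and 1/4 = 1/4
not (u and u) = not 1/4 = 3/4
not (u and u) implies u = 3/4 implies 1/4 = 1/2
u and u = 1/4 and 1/4 = 1/4
(u and u) implies u = 1/4 implies 1/4 = 1
u and u = 1/4 and 1/4 = 1/4
not (u and u) = not 1/4 = 3/4
((u and u) implies u) and not (u and u) = 1 and 3/4 = 3/4
(not (u and u) implies u) or (((u and u) implies u) and not (u and u)) = 1/2 or 3/4 = 3/4
No assignment yields a value below 3/4, so this is the minimum.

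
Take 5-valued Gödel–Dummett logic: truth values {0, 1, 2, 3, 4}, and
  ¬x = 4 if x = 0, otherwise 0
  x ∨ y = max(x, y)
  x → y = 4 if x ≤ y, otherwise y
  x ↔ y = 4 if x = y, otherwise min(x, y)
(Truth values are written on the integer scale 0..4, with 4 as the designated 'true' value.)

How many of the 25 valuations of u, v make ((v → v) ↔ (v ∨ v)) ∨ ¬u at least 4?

value 4: 9 assignments (counts)
value 3: 4 assignments
value 2: 4 assignments
value 1: 4 assignments
value 0: 4 assignments
So 9 of the 25 assignments meet the threshold.

9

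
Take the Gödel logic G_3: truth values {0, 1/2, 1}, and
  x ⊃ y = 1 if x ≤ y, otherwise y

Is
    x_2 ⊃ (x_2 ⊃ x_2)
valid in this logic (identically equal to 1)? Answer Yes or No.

x_2 = 0 ↦ 1
x_2 = 1/2 ↦ 1
x_2 = 1 ↦ 1
Every assignment gives a value ≥ 1.

Yes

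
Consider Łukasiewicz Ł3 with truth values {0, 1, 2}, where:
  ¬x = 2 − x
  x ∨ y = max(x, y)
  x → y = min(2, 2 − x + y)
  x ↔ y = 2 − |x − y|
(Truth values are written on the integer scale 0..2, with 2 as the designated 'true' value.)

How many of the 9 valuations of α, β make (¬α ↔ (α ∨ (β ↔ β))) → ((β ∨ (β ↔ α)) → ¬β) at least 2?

α = 0, β = 0 ↦ 2  ≥
α = 0, β = 1 ↦ 2  ≥
α = 0, β = 2 ↦ 0  <
α = 1, β = 0 ↦ 2  ≥
α = 1, β = 1 ↦ 2  ≥
α = 1, β = 2 ↦ 1  <
α = 2, β = 0 ↦ 2  ≥
α = 2, β = 1 ↦ 2  ≥
α = 2, β = 2 ↦ 2  ≥
So 7 of the 9 assignments meet the threshold.

7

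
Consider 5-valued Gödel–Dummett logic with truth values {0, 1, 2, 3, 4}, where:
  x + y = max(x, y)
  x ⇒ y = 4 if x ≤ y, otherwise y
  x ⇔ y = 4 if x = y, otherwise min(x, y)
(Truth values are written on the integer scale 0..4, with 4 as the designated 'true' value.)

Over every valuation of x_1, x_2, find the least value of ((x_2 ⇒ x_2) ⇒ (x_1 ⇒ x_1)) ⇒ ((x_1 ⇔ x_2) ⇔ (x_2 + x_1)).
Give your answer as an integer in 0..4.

Take x_1 = 0, x_2 = 0:
x_2 ⇒ x_2 = 0 ⇒ 0 = 4
x_1 ⇒ x_1 = 0 ⇒ 0 = 4
(x_2 ⇒ x_2) ⇒ (x_1 ⇒ x_1) = 4 ⇒ 4 = 4
x_1 ⇔ x_2 = 0 ⇔ 0 = 4
x_2 + x_1 = 0 + 0 = 0
(x_1 ⇔ x_2) ⇔ (x_2 + x_1) = 4 ⇔ 0 = 0
((x_2 ⇒ x_2) ⇒ (x_1 ⇒ x_1)) ⇒ ((x_1 ⇔ x_2) ⇔ (x_2 + x_1)) = 4 ⇒ 0 = 0
No assignment yields a value below 0, so this is the minimum.

0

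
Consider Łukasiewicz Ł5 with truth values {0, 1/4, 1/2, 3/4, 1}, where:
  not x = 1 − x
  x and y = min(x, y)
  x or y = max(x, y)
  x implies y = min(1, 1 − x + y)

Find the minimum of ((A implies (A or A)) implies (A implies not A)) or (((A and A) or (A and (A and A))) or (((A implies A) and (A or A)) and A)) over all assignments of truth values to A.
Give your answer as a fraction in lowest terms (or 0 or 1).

3/4

Take A = 3/4:
A or A = 3/4 or 3/4 = 3/4
A implies (A or A) = 3/4 implies 3/4 = 1
not A = not 3/4 = 1/4
A implies not A = 3/4 implies 1/4 = 1/2
(A implies (A or A)) implies (A implies not A) = 1 implies 1/2 = 1/2
A and A = 3/4 and 3/4 = 3/4
A and A = 3/4 and 3/4 = 3/4
A and (A and A) = 3/4 and 3/4 = 3/4
(A and A) or (A and (A and A)) = 3/4 or 3/4 = 3/4
A implies A = 3/4 implies 3/4 = 1
A or A = 3/4 or 3/4 = 3/4
(A implies A) and (A or A) = 1 and 3/4 = 3/4
((A implies A) and (A or A)) and A = 3/4 and 3/4 = 3/4
((A and A) or (A and (A and A))) or (((A implies A) and (A or A)) and A) = 3/4 or 3/4 = 3/4
((A implies (A or A)) implies (A implies not A)) or (((A and A) or (A and (A and A))) or (((A implies A) and (A or A)) and A)) = 1/2 or 3/4 = 3/4
No assignment yields a value below 3/4, so this is the minimum.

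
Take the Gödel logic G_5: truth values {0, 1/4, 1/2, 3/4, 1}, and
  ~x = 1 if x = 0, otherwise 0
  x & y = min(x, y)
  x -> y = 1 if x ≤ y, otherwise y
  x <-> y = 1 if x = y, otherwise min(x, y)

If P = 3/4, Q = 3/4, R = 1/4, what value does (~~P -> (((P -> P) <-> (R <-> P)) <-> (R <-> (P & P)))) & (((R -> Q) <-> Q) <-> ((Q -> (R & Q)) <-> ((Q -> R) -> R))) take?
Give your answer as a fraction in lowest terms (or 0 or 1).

~P = ~3/4 = 0
~~P = ~0 = 1
P -> P = 3/4 -> 3/4 = 1
R <-> P = 1/4 <-> 3/4 = 1/4
(P -> P) <-> (R <-> P) = 1 <-> 1/4 = 1/4
P & P = 3/4 & 3/4 = 3/4
R <-> (P & P) = 1/4 <-> 3/4 = 1/4
((P -> P) <-> (R <-> P)) <-> (R <-> (P & P)) = 1/4 <-> 1/4 = 1
~~P -> (((P -> P) <-> (R <-> P)) <-> (R <-> (P & P))) = 1 -> 1 = 1
R -> Q = 1/4 -> 3/4 = 1
(R -> Q) <-> Q = 1 <-> 3/4 = 3/4
R & Q = 1/4 & 3/4 = 1/4
Q -> (R & Q) = 3/4 -> 1/4 = 1/4
Q -> R = 3/4 -> 1/4 = 1/4
(Q -> R) -> R = 1/4 -> 1/4 = 1
(Q -> (R & Q)) <-> ((Q -> R) -> R) = 1/4 <-> 1 = 1/4
((R -> Q) <-> Q) <-> ((Q -> (R & Q)) <-> ((Q -> R) -> R)) = 3/4 <-> 1/4 = 1/4
(~~P -> (((P -> P) <-> (R <-> P)) <-> (R <-> (P & P)))) & (((R -> Q) <-> Q) <-> ((Q -> (R & Q)) <-> ((Q -> R) -> R))) = 1 & 1/4 = 1/4

1/4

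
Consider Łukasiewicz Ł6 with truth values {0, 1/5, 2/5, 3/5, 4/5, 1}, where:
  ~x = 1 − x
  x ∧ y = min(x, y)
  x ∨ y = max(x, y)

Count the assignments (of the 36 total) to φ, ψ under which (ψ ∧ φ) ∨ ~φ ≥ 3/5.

value 1: 7 assignments (counts)
value 4/5: 9 assignments (counts)
value 3/5: 11 assignments (counts)
value 2/5: 5 assignments
value 1/5: 3 assignments
value 0: 1 assignment
So 27 of the 36 assignments meet the threshold.

27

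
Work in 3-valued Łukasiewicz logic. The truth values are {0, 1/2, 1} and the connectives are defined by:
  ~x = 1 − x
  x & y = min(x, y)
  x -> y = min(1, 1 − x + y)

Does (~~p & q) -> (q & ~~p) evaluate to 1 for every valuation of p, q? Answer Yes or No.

p = 0, q = 0 ↦ 1
p = 0, q = 1/2 ↦ 1
p = 0, q = 1 ↦ 1
p = 1/2, q = 0 ↦ 1
p = 1/2, q = 1/2 ↦ 1
p = 1/2, q = 1 ↦ 1
p = 1, q = 0 ↦ 1
p = 1, q = 1/2 ↦ 1
p = 1, q = 1 ↦ 1
Every assignment gives a value ≥ 1.

Yes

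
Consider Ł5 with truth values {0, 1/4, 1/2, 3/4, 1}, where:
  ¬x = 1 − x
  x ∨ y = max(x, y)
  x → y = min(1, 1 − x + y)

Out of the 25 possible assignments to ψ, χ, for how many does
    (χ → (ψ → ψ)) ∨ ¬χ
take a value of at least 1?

value 1: 25 assignments (counts)
So 25 of the 25 assignments meet the threshold.

25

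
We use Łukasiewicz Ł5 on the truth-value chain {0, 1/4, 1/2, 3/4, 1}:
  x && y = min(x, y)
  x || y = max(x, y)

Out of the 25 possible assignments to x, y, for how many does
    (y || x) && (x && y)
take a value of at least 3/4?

4

value 1: 1 assignment (counts)
value 3/4: 3 assignments (counts)
value 1/2: 5 assignments
value 1/4: 7 assignments
value 0: 9 assignments
So 4 of the 25 assignments meet the threshold.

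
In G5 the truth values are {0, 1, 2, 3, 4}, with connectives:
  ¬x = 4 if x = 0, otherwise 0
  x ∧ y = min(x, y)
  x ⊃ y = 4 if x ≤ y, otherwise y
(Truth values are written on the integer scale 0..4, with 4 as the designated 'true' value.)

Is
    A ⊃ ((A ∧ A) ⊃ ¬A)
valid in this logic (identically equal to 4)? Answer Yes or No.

No

Counterexample: take A = 1.
A ∧ A = 1 ∧ 1 = 1
¬A = ¬1 = 0
(A ∧ A) ⊃ ¬A = 1 ⊃ 0 = 0
A ⊃ ((A ∧ A) ⊃ ¬A) = 1 ⊃ 0 = 0
This gives 0 ≠ 4.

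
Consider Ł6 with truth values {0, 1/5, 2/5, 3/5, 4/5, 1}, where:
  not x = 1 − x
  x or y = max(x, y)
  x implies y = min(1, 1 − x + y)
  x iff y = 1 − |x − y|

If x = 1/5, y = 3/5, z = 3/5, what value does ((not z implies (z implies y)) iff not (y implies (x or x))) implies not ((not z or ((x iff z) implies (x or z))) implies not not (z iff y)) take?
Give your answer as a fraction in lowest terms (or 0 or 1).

not z = not 3/5 = 2/5
z implies y = 3/5 implies 3/5 = 1
not z implies (z implies y) = 2/5 implies 1 = 1
x or x = 1/5 or 1/5 = 1/5
y implies (x or x) = 3/5 implies 1/5 = 3/5
not (y implies (x or x)) = not 3/5 = 2/5
(not z implies (z implies y)) iff not (y implies (x or x)) = 1 iff 2/5 = 2/5
not z = not 3/5 = 2/5
x iff z = 1/5 iff 3/5 = 3/5
x or z = 1/5 or 3/5 = 3/5
(x iff z) implies (x or z) = 3/5 implies 3/5 = 1
not z or ((x iff z) implies (x or z)) = 2/5 or 1 = 1
z iff y = 3/5 iff 3/5 = 1
not (z iff y) = not 1 = 0
not not (z iff y) = not 0 = 1
(not z or ((x iff z) implies (x or z))) implies not not (z iff y) = 1 implies 1 = 1
not ((not z or ((x iff z) implies (x or z))) implies not not (z iff y)) = not 1 = 0
((not z implies (z implies y)) iff not (y implies (x or x))) implies not ((not z or ((x iff z) implies (x or z))) implies not not (z iff y)) = 2/5 implies 0 = 3/5

3/5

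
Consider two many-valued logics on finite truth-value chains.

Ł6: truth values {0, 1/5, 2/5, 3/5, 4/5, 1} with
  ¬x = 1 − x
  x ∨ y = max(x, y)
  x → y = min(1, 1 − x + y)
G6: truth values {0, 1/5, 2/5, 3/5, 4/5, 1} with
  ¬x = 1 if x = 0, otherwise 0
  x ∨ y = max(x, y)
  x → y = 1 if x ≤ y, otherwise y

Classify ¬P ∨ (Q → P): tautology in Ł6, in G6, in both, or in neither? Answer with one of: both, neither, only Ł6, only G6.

neither

In Ł6: at P = 1/5, Q = 2/5 the value is 4/5 — not a tautology.
In G6: at P = 1/5, Q = 2/5 the value is 1/5 — not a tautology.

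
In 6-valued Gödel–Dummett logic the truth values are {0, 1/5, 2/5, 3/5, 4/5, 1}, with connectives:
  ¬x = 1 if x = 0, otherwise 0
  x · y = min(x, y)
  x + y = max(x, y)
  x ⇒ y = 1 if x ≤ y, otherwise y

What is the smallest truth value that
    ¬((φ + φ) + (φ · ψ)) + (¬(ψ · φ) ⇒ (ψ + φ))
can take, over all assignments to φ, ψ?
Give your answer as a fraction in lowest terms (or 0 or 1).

Take φ = 1/5, ψ = 0:
φ + φ = 1/5 + 1/5 = 1/5
φ · ψ = 1/5 · 0 = 0
(φ + φ) + (φ · ψ) = 1/5 + 0 = 1/5
¬((φ + φ) + (φ · ψ)) = ¬1/5 = 0
ψ · φ = 0 · 1/5 = 0
¬(ψ · φ) = ¬0 = 1
ψ + φ = 0 + 1/5 = 1/5
¬(ψ · φ) ⇒ (ψ + φ) = 1 ⇒ 1/5 = 1/5
¬((φ + φ) + (φ · ψ)) + (¬(ψ · φ) ⇒ (ψ + φ)) = 0 + 1/5 = 1/5
No assignment yields a value below 1/5, so this is the minimum.

1/5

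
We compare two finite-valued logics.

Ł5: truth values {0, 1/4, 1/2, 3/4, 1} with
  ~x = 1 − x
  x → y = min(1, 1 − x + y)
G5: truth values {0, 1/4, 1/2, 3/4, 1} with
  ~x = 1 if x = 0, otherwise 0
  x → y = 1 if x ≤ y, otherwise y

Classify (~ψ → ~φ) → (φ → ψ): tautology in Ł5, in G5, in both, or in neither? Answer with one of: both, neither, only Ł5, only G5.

only Ł5

In Ł5: every assignment gives 1 — tautology.
In G5: at φ = 1/2, ψ = 1/4 the value is 1/4 — not a tautology.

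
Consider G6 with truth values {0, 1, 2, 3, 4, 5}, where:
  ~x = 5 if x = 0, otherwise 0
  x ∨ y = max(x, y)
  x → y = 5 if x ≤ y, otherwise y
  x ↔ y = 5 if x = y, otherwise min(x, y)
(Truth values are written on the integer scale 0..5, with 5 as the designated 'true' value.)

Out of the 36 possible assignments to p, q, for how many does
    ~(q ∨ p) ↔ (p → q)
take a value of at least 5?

value 5: 6 assignments (counts)
value 0: 30 assignments
So 6 of the 36 assignments meet the threshold.

6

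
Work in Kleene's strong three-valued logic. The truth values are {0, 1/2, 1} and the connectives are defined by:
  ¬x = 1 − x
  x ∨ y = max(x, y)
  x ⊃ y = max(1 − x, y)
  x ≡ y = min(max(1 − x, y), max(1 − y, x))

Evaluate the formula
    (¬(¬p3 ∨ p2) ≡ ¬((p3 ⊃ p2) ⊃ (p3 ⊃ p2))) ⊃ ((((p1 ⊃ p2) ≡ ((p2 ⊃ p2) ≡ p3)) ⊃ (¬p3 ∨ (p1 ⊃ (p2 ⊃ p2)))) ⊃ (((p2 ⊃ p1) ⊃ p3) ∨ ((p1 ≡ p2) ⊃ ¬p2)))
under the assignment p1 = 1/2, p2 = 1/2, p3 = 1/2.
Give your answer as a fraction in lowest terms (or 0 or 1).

¬p3 = ¬1/2 = 1/2
¬p3 ∨ p2 = 1/2 ∨ 1/2 = 1/2
¬(¬p3 ∨ p2) = ¬1/2 = 1/2
p3 ⊃ p2 = 1/2 ⊃ 1/2 = 1/2
p3 ⊃ p2 = 1/2 ⊃ 1/2 = 1/2
(p3 ⊃ p2) ⊃ (p3 ⊃ p2) = 1/2 ⊃ 1/2 = 1/2
¬((p3 ⊃ p2) ⊃ (p3 ⊃ p2)) = ¬1/2 = 1/2
¬(¬p3 ∨ p2) ≡ ¬((p3 ⊃ p2) ⊃ (p3 ⊃ p2)) = 1/2 ≡ 1/2 = 1/2
p1 ⊃ p2 = 1/2 ⊃ 1/2 = 1/2
p2 ⊃ p2 = 1/2 ⊃ 1/2 = 1/2
(p2 ⊃ p2) ≡ p3 = 1/2 ≡ 1/2 = 1/2
(p1 ⊃ p2) ≡ ((p2 ⊃ p2) ≡ p3) = 1/2 ≡ 1/2 = 1/2
¬p3 = ¬1/2 = 1/2
p2 ⊃ p2 = 1/2 ⊃ 1/2 = 1/2
p1 ⊃ (p2 ⊃ p2) = 1/2 ⊃ 1/2 = 1/2
¬p3 ∨ (p1 ⊃ (p2 ⊃ p2)) = 1/2 ∨ 1/2 = 1/2
((p1 ⊃ p2) ≡ ((p2 ⊃ p2) ≡ p3)) ⊃ (¬p3 ∨ (p1 ⊃ (p2 ⊃ p2))) = 1/2 ⊃ 1/2 = 1/2
p2 ⊃ p1 = 1/2 ⊃ 1/2 = 1/2
(p2 ⊃ p1) ⊃ p3 = 1/2 ⊃ 1/2 = 1/2
p1 ≡ p2 = 1/2 ≡ 1/2 = 1/2
¬p2 = ¬1/2 = 1/2
(p1 ≡ p2) ⊃ ¬p2 = 1/2 ⊃ 1/2 = 1/2
((p2 ⊃ p1) ⊃ p3) ∨ ((p1 ≡ p2) ⊃ ¬p2) = 1/2 ∨ 1/2 = 1/2
(((p1 ⊃ p2) ≡ ((p2 ⊃ p2) ≡ p3)) ⊃ (¬p3 ∨ (p1 ⊃ (p2 ⊃ p2)))) ⊃ (((p2 ⊃ p1) ⊃ p3) ∨ ((p1 ≡ p2) ⊃ ¬p2)) = 1/2 ⊃ 1/2 = 1/2
(¬(¬p3 ∨ p2) ≡ ¬((p3 ⊃ p2) ⊃ (p3 ⊃ p2))) ⊃ ((((p1 ⊃ p2) ≡ ((p2 ⊃ p2) ≡ p3)) ⊃ (¬p3 ∨ (p1 ⊃ (p2 ⊃ p2)))) ⊃ (((p2 ⊃ p1) ⊃ p3) ∨ ((p1 ≡ p2) ⊃ ¬p2))) = 1/2 ⊃ 1/2 = 1/2

1/2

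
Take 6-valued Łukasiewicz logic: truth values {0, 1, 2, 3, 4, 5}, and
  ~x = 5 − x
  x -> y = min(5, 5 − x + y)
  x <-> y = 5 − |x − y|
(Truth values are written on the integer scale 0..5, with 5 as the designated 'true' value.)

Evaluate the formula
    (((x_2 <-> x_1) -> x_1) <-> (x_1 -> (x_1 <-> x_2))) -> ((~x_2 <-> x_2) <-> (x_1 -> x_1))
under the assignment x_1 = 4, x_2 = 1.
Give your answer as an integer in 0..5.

x_2 <-> x_1 = 1 <-> 4 = 2
(x_2 <-> x_1) -> x_1 = 2 -> 4 = 5
x_1 <-> x_2 = 4 <-> 1 = 2
x_1 -> (x_1 <-> x_2) = 4 -> 2 = 3
((x_2 <-> x_1) -> x_1) <-> (x_1 -> (x_1 <-> x_2)) = 5 <-> 3 = 3
~x_2 = ~1 = 4
~x_2 <-> x_2 = 4 <-> 1 = 2
x_1 -> x_1 = 4 -> 4 = 5
(~x_2 <-> x_2) <-> (x_1 -> x_1) = 2 <-> 5 = 2
(((x_2 <-> x_1) -> x_1) <-> (x_1 -> (x_1 <-> x_2))) -> ((~x_2 <-> x_2) <-> (x_1 -> x_1)) = 3 -> 2 = 4

4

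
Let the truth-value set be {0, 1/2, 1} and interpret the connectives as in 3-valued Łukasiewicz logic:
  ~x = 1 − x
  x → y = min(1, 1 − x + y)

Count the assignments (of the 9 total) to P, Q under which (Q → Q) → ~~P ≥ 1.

3

P = 0, Q = 0 ↦ 0  <
P = 0, Q = 1/2 ↦ 0  <
P = 0, Q = 1 ↦ 0  <
P = 1/2, Q = 0 ↦ 1/2  <
P = 1/2, Q = 1/2 ↦ 1/2  <
P = 1/2, Q = 1 ↦ 1/2  <
P = 1, Q = 0 ↦ 1  ≥
P = 1, Q = 1/2 ↦ 1  ≥
P = 1, Q = 1 ↦ 1  ≥
So 3 of the 9 assignments meet the threshold.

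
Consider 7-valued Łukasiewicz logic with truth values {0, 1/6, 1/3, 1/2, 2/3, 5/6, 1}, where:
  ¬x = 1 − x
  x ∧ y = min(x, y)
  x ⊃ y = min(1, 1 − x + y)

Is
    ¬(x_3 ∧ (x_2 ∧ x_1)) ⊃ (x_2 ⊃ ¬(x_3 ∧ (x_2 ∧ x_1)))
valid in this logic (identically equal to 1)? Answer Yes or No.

At x_1 = 1/2, x_2 = 2/3, x_3 = 1/2, for instance:
x_2 ∧ x_1 = 2/3 ∧ 1/2 = 1/2
x_3 ∧ (x_2 ∧ x_1) = 1/2 ∧ 1/2 = 1/2
¬(x_3 ∧ (x_2 ∧ x_1)) = ¬1/2 = 1/2
x_2 ⊃ ¬(x_3 ∧ (x_2 ∧ x_1)) = 2/3 ⊃ 1/2 = 5/6
¬(x_3 ∧ (x_2 ∧ x_1)) ⊃ (x_2 ⊃ ¬(x_3 ∧ (x_2 ∧ x_1))) = 1/2 ⊃ 5/6 = 1
and checking the remaining 342 assignments likewise gives ≥ 1 in every case.

Yes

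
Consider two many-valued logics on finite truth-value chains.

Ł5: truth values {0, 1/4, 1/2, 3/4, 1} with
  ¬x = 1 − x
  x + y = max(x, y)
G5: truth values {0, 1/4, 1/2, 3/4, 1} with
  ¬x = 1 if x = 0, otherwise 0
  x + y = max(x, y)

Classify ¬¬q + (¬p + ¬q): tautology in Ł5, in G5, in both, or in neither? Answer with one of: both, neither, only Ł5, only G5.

In Ł5: at p = 1/4, q = 1/4 the value is 3/4 — not a tautology.
In G5: every assignment gives 1 — tautology.

only G5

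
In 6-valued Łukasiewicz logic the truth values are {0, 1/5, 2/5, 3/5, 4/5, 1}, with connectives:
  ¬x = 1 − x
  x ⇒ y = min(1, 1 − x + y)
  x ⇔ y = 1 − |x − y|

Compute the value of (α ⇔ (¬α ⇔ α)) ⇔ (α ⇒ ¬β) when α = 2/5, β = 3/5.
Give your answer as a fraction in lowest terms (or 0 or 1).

3/5

¬α = ¬2/5 = 3/5
¬α ⇔ α = 3/5 ⇔ 2/5 = 4/5
α ⇔ (¬α ⇔ α) = 2/5 ⇔ 4/5 = 3/5
¬β = ¬3/5 = 2/5
α ⇒ ¬β = 2/5 ⇒ 2/5 = 1
(α ⇔ (¬α ⇔ α)) ⇔ (α ⇒ ¬β) = 3/5 ⇔ 1 = 3/5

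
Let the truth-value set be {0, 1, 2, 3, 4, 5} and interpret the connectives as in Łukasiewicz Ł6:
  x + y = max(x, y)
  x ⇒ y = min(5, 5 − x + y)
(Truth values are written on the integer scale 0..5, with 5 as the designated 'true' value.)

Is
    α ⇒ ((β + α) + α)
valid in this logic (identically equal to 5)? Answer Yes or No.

Yes

At α = 0, β = 3, for instance:
β + α = 3 + 0 = 3
(β + α) + α = 3 + 0 = 3
α ⇒ ((β + α) + α) = 0 ⇒ 3 = 5
and checking the remaining 35 assignments likewise gives ≥ 5 in every case.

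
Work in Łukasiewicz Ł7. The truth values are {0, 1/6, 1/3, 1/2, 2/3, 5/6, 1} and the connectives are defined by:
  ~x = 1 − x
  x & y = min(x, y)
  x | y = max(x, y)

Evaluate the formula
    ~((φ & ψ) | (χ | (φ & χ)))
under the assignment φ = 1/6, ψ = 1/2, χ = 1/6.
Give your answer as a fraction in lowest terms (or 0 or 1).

5/6

φ & ψ = 1/6 & 1/2 = 1/6
φ & χ = 1/6 & 1/6 = 1/6
χ | (φ & χ) = 1/6 | 1/6 = 1/6
(φ & ψ) | (χ | (φ & χ)) = 1/6 | 1/6 = 1/6
~((φ & ψ) | (χ | (φ & χ))) = ~1/6 = 5/6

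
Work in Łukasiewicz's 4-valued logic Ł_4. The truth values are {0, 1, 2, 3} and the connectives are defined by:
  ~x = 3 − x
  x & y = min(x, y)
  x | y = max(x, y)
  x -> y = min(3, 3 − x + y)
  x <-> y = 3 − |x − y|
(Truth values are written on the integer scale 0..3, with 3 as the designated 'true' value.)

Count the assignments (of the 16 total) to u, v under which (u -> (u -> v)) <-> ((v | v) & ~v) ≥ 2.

u = 0, v = 0 ↦ 0  <
u = 0, v = 1 ↦ 1  <
u = 0, v = 2 ↦ 1  <
u = 0, v = 3 ↦ 0  <
u = 1, v = 0 ↦ 0  <
u = 1, v = 1 ↦ 1  <
u = 1, v = 2 ↦ 1  <
u = 1, v = 3 ↦ 0  <
u = 2, v = 0 ↦ 1  <
u = 2, v = 1 ↦ 1  <
u = 2, v = 2 ↦ 1  <
u = 2, v = 3 ↦ 0  <
u = 3, v = 0 ↦ 3  ≥
u = 3, v = 1 ↦ 3  ≥
u = 3, v = 2 ↦ 2  ≥
u = 3, v = 3 ↦ 0  <
So 3 of the 16 assignments meet the threshold.

3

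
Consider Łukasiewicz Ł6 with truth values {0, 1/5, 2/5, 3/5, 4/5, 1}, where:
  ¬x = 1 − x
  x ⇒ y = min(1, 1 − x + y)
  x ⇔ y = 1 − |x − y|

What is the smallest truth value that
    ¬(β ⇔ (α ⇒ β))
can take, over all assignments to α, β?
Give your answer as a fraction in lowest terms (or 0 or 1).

0

Take α = 0, β = 1:
α ⇒ β = 0 ⇒ 1 = 1
β ⇔ (α ⇒ β) = 1 ⇔ 1 = 1
¬(β ⇔ (α ⇒ β)) = ¬1 = 0
No assignment yields a value below 0, so this is the minimum.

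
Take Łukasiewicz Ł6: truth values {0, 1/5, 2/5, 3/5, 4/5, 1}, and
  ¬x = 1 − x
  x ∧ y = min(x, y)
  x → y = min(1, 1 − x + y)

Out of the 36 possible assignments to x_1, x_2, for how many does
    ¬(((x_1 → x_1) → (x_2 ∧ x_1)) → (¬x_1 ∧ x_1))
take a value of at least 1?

value 1: 1 assignment (counts)
value 4/5: 1 assignment
value 3/5: 3 assignments
value 2/5: 2 assignments
value 1/5: 5 assignments
value 0: 24 assignments
So 1 of the 36 assignments meets the threshold.

1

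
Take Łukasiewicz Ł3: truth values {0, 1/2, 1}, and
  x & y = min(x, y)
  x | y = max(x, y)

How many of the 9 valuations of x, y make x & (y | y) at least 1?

x = 0, y = 0 ↦ 0  <
x = 0, y = 1/2 ↦ 0  <
x = 0, y = 1 ↦ 0  <
x = 1/2, y = 0 ↦ 0  <
x = 1/2, y = 1/2 ↦ 1/2  <
x = 1/2, y = 1 ↦ 1/2  <
x = 1, y = 0 ↦ 0  <
x = 1, y = 1/2 ↦ 1/2  <
x = 1, y = 1 ↦ 1  ≥
So 1 of the 9 assignments meets the threshold.

1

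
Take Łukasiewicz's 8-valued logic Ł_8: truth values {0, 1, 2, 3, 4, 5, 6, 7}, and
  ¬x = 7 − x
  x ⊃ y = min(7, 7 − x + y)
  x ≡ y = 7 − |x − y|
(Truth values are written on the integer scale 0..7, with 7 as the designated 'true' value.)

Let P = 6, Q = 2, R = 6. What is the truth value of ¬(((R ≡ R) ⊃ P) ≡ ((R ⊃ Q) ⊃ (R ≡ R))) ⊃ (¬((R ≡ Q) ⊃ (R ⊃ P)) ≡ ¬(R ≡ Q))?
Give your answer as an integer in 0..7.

7

R ≡ R = 6 ≡ 6 = 7
(R ≡ R) ⊃ P = 7 ⊃ 6 = 6
R ⊃ Q = 6 ⊃ 2 = 3
R ≡ R = 6 ≡ 6 = 7
(R ⊃ Q) ⊃ (R ≡ R) = 3 ⊃ 7 = 7
((R ≡ R) ⊃ P) ≡ ((R ⊃ Q) ⊃ (R ≡ R)) = 6 ≡ 7 = 6
¬(((R ≡ R) ⊃ P) ≡ ((R ⊃ Q) ⊃ (R ≡ R))) = ¬6 = 1
R ≡ Q = 6 ≡ 2 = 3
R ⊃ P = 6 ⊃ 6 = 7
(R ≡ Q) ⊃ (R ⊃ P) = 3 ⊃ 7 = 7
¬((R ≡ Q) ⊃ (R ⊃ P)) = ¬7 = 0
R ≡ Q = 6 ≡ 2 = 3
¬(R ≡ Q) = ¬3 = 4
¬((R ≡ Q) ⊃ (R ⊃ P)) ≡ ¬(R ≡ Q) = 0 ≡ 4 = 3
¬(((R ≡ R) ⊃ P) ≡ ((R ⊃ Q) ⊃ (R ≡ R))) ⊃ (¬((R ≡ Q) ⊃ (R ⊃ P)) ≡ ¬(R ≡ Q)) = 1 ⊃ 3 = 7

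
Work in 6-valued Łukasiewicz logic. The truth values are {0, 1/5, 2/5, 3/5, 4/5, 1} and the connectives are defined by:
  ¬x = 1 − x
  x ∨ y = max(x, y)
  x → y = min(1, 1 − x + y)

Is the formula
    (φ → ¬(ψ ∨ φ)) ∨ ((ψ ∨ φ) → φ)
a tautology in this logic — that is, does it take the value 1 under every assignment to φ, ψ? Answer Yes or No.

No

Counterexample: take φ = 1/5, ψ = 1.
ψ ∨ φ = 1 ∨ 1/5 = 1
¬(ψ ∨ φ) = ¬1 = 0
φ → ¬(ψ ∨ φ) = 1/5 → 0 = 4/5
ψ ∨ φ = 1 ∨ 1/5 = 1
(ψ ∨ φ) → φ = 1 → 1/5 = 1/5
(φ → ¬(ψ ∨ φ)) ∨ ((ψ ∨ φ) → φ) = 4/5 ∨ 1/5 = 4/5
This gives 4/5 ≠ 1.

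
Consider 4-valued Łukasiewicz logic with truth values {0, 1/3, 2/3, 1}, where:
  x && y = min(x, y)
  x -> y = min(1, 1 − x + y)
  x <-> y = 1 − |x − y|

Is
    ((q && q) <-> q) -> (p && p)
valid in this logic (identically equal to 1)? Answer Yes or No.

No

Counterexample: take p = 0, q = 0.
q && q = 0 && 0 = 0
(q && q) <-> q = 0 <-> 0 = 1
p && p = 0 && 0 = 0
((q && q) <-> q) -> (p && p) = 1 -> 0 = 0
This gives 0 ≠ 1.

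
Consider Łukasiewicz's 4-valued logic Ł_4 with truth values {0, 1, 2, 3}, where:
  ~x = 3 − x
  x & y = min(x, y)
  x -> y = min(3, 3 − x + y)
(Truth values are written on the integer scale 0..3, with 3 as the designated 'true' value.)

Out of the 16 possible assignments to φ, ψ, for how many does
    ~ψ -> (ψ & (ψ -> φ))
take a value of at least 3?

8

φ = 0, ψ = 0 ↦ 0  <
φ = 0, ψ = 1 ↦ 2  <
φ = 0, ψ = 2 ↦ 3  ≥
φ = 0, ψ = 3 ↦ 3  ≥
φ = 1, ψ = 0 ↦ 0  <
φ = 1, ψ = 1 ↦ 2  <
φ = 1, ψ = 2 ↦ 3  ≥
φ = 1, ψ = 3 ↦ 3  ≥
φ = 2, ψ = 0 ↦ 0  <
φ = 2, ψ = 1 ↦ 2  <
φ = 2, ψ = 2 ↦ 3  ≥
φ = 2, ψ = 3 ↦ 3  ≥
φ = 3, ψ = 0 ↦ 0  <
φ = 3, ψ = 1 ↦ 2  <
φ = 3, ψ = 2 ↦ 3  ≥
φ = 3, ψ = 3 ↦ 3  ≥
So 8 of the 16 assignments meet the threshold.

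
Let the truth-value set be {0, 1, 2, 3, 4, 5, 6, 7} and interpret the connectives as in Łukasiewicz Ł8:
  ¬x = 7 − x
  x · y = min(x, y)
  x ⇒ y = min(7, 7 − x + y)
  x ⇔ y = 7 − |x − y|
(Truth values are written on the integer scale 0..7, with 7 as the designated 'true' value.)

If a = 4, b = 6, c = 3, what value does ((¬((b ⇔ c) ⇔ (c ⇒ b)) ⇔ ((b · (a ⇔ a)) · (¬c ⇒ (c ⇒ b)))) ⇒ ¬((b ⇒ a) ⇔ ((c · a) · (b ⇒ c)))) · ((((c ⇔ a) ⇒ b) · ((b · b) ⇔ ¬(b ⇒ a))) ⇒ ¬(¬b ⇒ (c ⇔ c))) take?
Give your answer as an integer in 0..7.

b ⇔ c = 6 ⇔ 3 = 4
c ⇒ b = 3 ⇒ 6 = 7
(b ⇔ c) ⇔ (c ⇒ b) = 4 ⇔ 7 = 4
¬((b ⇔ c) ⇔ (c ⇒ b)) = ¬4 = 3
a ⇔ a = 4 ⇔ 4 = 7
b · (a ⇔ a) = 6 · 7 = 6
¬c = ¬3 = 4
c ⇒ b = 3 ⇒ 6 = 7
¬c ⇒ (c ⇒ b) = 4 ⇒ 7 = 7
(b · (a ⇔ a)) · (¬c ⇒ (c ⇒ b)) = 6 · 7 = 6
¬((b ⇔ c) ⇔ (c ⇒ b)) ⇔ ((b · (a ⇔ a)) · (¬c ⇒ (c ⇒ b))) = 3 ⇔ 6 = 4
b ⇒ a = 6 ⇒ 4 = 5
c · a = 3 · 4 = 3
b ⇒ c = 6 ⇒ 3 = 4
(c · a) · (b ⇒ c) = 3 · 4 = 3
(b ⇒ a) ⇔ ((c · a) · (b ⇒ c)) = 5 ⇔ 3 = 5
¬((b ⇒ a) ⇔ ((c · a) · (b ⇒ c))) = ¬5 = 2
(¬((b ⇔ c) ⇔ (c ⇒ b)) ⇔ ((b · (a ⇔ a)) · (¬c ⇒ (c ⇒ b)))) ⇒ ¬((b ⇒ a) ⇔ ((c · a) · (b ⇒ c))) = 4 ⇒ 2 = 5
c ⇔ a = 3 ⇔ 4 = 6
(c ⇔ a) ⇒ b = 6 ⇒ 6 = 7
b · b = 6 · 6 = 6
b ⇒ a = 6 ⇒ 4 = 5
¬(b ⇒ a) = ¬5 = 2
(b · b) ⇔ ¬(b ⇒ a) = 6 ⇔ 2 = 3
((c ⇔ a) ⇒ b) · ((b · b) ⇔ ¬(b ⇒ a)) = 7 · 3 = 3
¬b = ¬6 = 1
c ⇔ c = 3 ⇔ 3 = 7
¬b ⇒ (c ⇔ c) = 1 ⇒ 7 = 7
¬(¬b ⇒ (c ⇔ c)) = ¬7 = 0
(((c ⇔ a) ⇒ b) · ((b · b) ⇔ ¬(b ⇒ a))) ⇒ ¬(¬b ⇒ (c ⇔ c)) = 3 ⇒ 0 = 4
((¬((b ⇔ c) ⇔ (c ⇒ b)) ⇔ ((b · (a ⇔ a)) · (¬c ⇒ (c ⇒ b)))) ⇒ ¬((b ⇒ a) ⇔ ((c · a) · (b ⇒ c)))) · ((((c ⇔ a) ⇒ b) · ((b · b) ⇔ ¬(b ⇒ a))) ⇒ ¬(¬b ⇒ (c ⇔ c))) = 5 · 4 = 4

4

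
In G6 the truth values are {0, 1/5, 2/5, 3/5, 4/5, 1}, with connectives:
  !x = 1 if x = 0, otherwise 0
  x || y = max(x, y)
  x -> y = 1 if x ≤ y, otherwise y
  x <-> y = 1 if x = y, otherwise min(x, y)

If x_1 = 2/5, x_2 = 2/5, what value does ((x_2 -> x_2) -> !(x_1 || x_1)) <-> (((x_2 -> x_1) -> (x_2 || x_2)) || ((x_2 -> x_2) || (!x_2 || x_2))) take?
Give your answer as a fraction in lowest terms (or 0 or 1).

0

x_2 -> x_2 = 2/5 -> 2/5 = 1
x_1 || x_1 = 2/5 || 2/5 = 2/5
!(x_1 || x_1) = !2/5 = 0
(x_2 -> x_2) -> !(x_1 || x_1) = 1 -> 0 = 0
x_2 -> x_1 = 2/5 -> 2/5 = 1
x_2 || x_2 = 2/5 || 2/5 = 2/5
(x_2 -> x_1) -> (x_2 || x_2) = 1 -> 2/5 = 2/5
x_2 -> x_2 = 2/5 -> 2/5 = 1
!x_2 = !2/5 = 0
!x_2 || x_2 = 0 || 2/5 = 2/5
(x_2 -> x_2) || (!x_2 || x_2) = 1 || 2/5 = 1
((x_2 -> x_1) -> (x_2 || x_2)) || ((x_2 -> x_2) || (!x_2 || x_2)) = 2/5 || 1 = 1
((x_2 -> x_2) -> !(x_1 || x_1)) <-> (((x_2 -> x_1) -> (x_2 || x_2)) || ((x_2 -> x_2) || (!x_2 || x_2))) = 0 <-> 1 = 0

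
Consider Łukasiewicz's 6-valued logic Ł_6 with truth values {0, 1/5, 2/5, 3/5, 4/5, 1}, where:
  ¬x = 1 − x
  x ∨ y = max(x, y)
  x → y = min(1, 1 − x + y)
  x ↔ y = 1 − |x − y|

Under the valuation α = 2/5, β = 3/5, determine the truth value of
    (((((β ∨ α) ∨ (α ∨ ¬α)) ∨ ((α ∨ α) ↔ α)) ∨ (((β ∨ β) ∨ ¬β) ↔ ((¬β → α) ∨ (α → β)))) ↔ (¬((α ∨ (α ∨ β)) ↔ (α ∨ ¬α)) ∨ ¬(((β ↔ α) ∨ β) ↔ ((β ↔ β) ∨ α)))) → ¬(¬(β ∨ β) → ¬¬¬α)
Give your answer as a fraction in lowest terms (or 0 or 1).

β ∨ α = 3/5 ∨ 2/5 = 3/5
¬α = ¬2/5 = 3/5
α ∨ ¬α = 2/5 ∨ 3/5 = 3/5
(β ∨ α) ∨ (α ∨ ¬α) = 3/5 ∨ 3/5 = 3/5
α ∨ α = 2/5 ∨ 2/5 = 2/5
(α ∨ α) ↔ α = 2/5 ↔ 2/5 = 1
((β ∨ α) ∨ (α ∨ ¬α)) ∨ ((α ∨ α) ↔ α) = 3/5 ∨ 1 = 1
β ∨ β = 3/5 ∨ 3/5 = 3/5
¬β = ¬3/5 = 2/5
(β ∨ β) ∨ ¬β = 3/5 ∨ 2/5 = 3/5
¬β = ¬3/5 = 2/5
¬β → α = 2/5 → 2/5 = 1
α → β = 2/5 → 3/5 = 1
(¬β → α) ∨ (α → β) = 1 ∨ 1 = 1
((β ∨ β) ∨ ¬β) ↔ ((¬β → α) ∨ (α → β)) = 3/5 ↔ 1 = 3/5
(((β ∨ α) ∨ (α ∨ ¬α)) ∨ ((α ∨ α) ↔ α)) ∨ (((β ∨ β) ∨ ¬β) ↔ ((¬β → α) ∨ (α → β))) = 1 ∨ 3/5 = 1
α ∨ β = 2/5 ∨ 3/5 = 3/5
α ∨ (α ∨ β) = 2/5 ∨ 3/5 = 3/5
¬α = ¬2/5 = 3/5
α ∨ ¬α = 2/5 ∨ 3/5 = 3/5
(α ∨ (α ∨ β)) ↔ (α ∨ ¬α) = 3/5 ↔ 3/5 = 1
¬((α ∨ (α ∨ β)) ↔ (α ∨ ¬α)) = ¬1 = 0
β ↔ α = 3/5 ↔ 2/5 = 4/5
(β ↔ α) ∨ β = 4/5 ∨ 3/5 = 4/5
β ↔ β = 3/5 ↔ 3/5 = 1
(β ↔ β) ∨ α = 1 ∨ 2/5 = 1
((β ↔ α) ∨ β) ↔ ((β ↔ β) ∨ α) = 4/5 ↔ 1 = 4/5
¬(((β ↔ α) ∨ β) ↔ ((β ↔ β) ∨ α)) = ¬4/5 = 1/5
¬((α ∨ (α ∨ β)) ↔ (α ∨ ¬α)) ∨ ¬(((β ↔ α) ∨ β) ↔ ((β ↔ β) ∨ α)) = 0 ∨ 1/5 = 1/5
((((β ∨ α) ∨ (α ∨ ¬α)) ∨ ((α ∨ α) ↔ α)) ∨ (((β ∨ β) ∨ ¬β) ↔ ((¬β → α) ∨ (α → β)))) ↔ (¬((α ∨ (α ∨ β)) ↔ (α ∨ ¬α)) ∨ ¬(((β ↔ α) ∨ β) ↔ ((β ↔ β) ∨ α))) = 1 ↔ 1/5 = 1/5
β ∨ β = 3/5 ∨ 3/5 = 3/5
¬(β ∨ β) = ¬3/5 = 2/5
¬α = ¬2/5 = 3/5
¬¬α = ¬3/5 = 2/5
¬¬¬α = ¬2/5 = 3/5
¬(β ∨ β) → ¬¬¬α = 2/5 → 3/5 = 1
¬(¬(β ∨ β) → ¬¬¬α) = ¬1 = 0
(((((β ∨ α) ∨ (α ∨ ¬α)) ∨ ((α ∨ α) ↔ α)) ∨ (((β ∨ β) ∨ ¬β) ↔ ((¬β → α) ∨ (α → β)))) ↔ (¬((α ∨ (α ∨ β)) ↔ (α ∨ ¬α)) ∨ ¬(((β ↔ α) ∨ β) ↔ ((β ↔ β) ∨ α)))) → ¬(¬(β ∨ β) → ¬¬¬α) = 1/5 → 0 = 4/5

4/5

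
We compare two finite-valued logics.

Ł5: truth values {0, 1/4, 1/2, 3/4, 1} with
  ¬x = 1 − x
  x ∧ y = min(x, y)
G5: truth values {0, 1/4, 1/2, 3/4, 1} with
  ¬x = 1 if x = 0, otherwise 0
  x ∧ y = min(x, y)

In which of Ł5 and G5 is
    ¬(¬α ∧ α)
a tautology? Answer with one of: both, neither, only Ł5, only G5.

In Ł5: at α = 1/4 the value is 3/4 — not a tautology.
In G5: every assignment gives 1 — tautology.

only G5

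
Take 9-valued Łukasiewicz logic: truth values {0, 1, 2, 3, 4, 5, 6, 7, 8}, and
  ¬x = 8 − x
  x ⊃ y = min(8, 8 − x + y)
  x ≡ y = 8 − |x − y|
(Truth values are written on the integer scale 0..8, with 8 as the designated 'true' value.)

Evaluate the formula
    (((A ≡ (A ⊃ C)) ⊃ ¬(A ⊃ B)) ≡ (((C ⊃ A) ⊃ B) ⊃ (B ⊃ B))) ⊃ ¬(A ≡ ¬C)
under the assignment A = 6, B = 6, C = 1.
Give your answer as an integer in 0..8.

A ⊃ C = 6 ⊃ 1 = 3
A ≡ (A ⊃ C) = 6 ≡ 3 = 5
A ⊃ B = 6 ⊃ 6 = 8
¬(A ⊃ B) = ¬8 = 0
(A ≡ (A ⊃ C)) ⊃ ¬(A ⊃ B) = 5 ⊃ 0 = 3
C ⊃ A = 1 ⊃ 6 = 8
(C ⊃ A) ⊃ B = 8 ⊃ 6 = 6
B ⊃ B = 6 ⊃ 6 = 8
((C ⊃ A) ⊃ B) ⊃ (B ⊃ B) = 6 ⊃ 8 = 8
((A ≡ (A ⊃ C)) ⊃ ¬(A ⊃ B)) ≡ (((C ⊃ A) ⊃ B) ⊃ (B ⊃ B)) = 3 ≡ 8 = 3
¬C = ¬1 = 7
A ≡ ¬C = 6 ≡ 7 = 7
¬(A ≡ ¬C) = ¬7 = 1
(((A ≡ (A ⊃ C)) ⊃ ¬(A ⊃ B)) ≡ (((C ⊃ A) ⊃ B) ⊃ (B ⊃ B))) ⊃ ¬(A ≡ ¬C) = 3 ⊃ 1 = 6

6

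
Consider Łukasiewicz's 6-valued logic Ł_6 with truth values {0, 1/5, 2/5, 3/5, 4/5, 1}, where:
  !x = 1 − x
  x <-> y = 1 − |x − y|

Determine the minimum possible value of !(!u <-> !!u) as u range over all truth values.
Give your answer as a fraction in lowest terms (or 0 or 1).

1/5

Take u = 2/5:
!u = !2/5 = 3/5
!u = !2/5 = 3/5
!!u = !3/5 = 2/5
!u <-> !!u = 3/5 <-> 2/5 = 4/5
!(!u <-> !!u) = !4/5 = 1/5
No assignment yields a value below 1/5, so this is the minimum.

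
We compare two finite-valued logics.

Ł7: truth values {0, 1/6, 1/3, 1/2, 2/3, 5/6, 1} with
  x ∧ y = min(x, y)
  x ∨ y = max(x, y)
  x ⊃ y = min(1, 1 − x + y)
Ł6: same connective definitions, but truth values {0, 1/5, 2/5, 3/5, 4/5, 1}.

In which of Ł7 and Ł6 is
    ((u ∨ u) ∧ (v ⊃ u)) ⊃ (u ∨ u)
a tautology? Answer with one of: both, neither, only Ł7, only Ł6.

both

In Ł7: every assignment gives 1 — tautology.
In Ł6: every assignment gives 1 — tautology.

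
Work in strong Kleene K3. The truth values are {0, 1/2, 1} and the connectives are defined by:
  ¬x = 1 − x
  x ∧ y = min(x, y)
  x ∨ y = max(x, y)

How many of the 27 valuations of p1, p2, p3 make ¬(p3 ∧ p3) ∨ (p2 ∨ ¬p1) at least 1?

value 1: 19 assignments (counts)
value 1/2: 7 assignments
value 0: 1 assignment
So 19 of the 27 assignments meet the threshold.

19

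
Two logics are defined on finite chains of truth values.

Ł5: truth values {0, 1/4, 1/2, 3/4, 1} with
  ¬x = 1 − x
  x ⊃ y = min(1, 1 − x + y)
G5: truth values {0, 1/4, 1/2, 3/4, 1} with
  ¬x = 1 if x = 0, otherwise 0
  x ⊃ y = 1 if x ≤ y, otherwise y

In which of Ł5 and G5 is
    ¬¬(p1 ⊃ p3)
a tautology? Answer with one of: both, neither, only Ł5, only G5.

In Ł5: at p1 = 1/4, p3 = 0 the value is 3/4 — not a tautology.
In G5: at p1 = 1/4, p3 = 0 the value is 0 — not a tautology.

neither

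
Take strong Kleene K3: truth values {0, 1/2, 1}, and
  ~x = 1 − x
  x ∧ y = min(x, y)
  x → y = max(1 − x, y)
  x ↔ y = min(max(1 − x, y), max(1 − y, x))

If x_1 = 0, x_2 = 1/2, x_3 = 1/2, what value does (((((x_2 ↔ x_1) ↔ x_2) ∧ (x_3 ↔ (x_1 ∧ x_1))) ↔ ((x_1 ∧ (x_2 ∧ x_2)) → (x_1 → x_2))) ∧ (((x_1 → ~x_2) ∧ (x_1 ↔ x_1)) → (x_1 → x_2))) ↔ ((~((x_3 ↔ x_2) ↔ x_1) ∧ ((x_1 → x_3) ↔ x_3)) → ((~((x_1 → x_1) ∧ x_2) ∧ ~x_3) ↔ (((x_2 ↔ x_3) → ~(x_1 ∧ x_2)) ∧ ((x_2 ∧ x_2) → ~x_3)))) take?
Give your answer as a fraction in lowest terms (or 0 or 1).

x_2 ↔ x_1 = 1/2 ↔ 0 = 1/2
(x_2 ↔ x_1) ↔ x_2 = 1/2 ↔ 1/2 = 1/2
x_1 ∧ x_1 = 0 ∧ 0 = 0
x_3 ↔ (x_1 ∧ x_1) = 1/2 ↔ 0 = 1/2
((x_2 ↔ x_1) ↔ x_2) ∧ (x_3 ↔ (x_1 ∧ x_1)) = 1/2 ∧ 1/2 = 1/2
x_2 ∧ x_2 = 1/2 ∧ 1/2 = 1/2
x_1 ∧ (x_2 ∧ x_2) = 0 ∧ 1/2 = 0
x_1 → x_2 = 0 → 1/2 = 1
(x_1 ∧ (x_2 ∧ x_2)) → (x_1 → x_2) = 0 → 1 = 1
(((x_2 ↔ x_1) ↔ x_2) ∧ (x_3 ↔ (x_1 ∧ x_1))) ↔ ((x_1 ∧ (x_2 ∧ x_2)) → (x_1 → x_2)) = 1/2 ↔ 1 = 1/2
~x_2 = ~1/2 = 1/2
x_1 → ~x_2 = 0 → 1/2 = 1
x_1 ↔ x_1 = 0 ↔ 0 = 1
(x_1 → ~x_2) ∧ (x_1 ↔ x_1) = 1 ∧ 1 = 1
x_1 → x_2 = 0 → 1/2 = 1
((x_1 → ~x_2) ∧ (x_1 ↔ x_1)) → (x_1 → x_2) = 1 → 1 = 1
((((x_2 ↔ x_1) ↔ x_2) ∧ (x_3 ↔ (x_1 ∧ x_1))) ↔ ((x_1 ∧ (x_2 ∧ x_2)) → (x_1 → x_2))) ∧ (((x_1 → ~x_2) ∧ (x_1 ↔ x_1)) → (x_1 → x_2)) = 1/2 ∧ 1 = 1/2
x_3 ↔ x_2 = 1/2 ↔ 1/2 = 1/2
(x_3 ↔ x_2) ↔ x_1 = 1/2 ↔ 0 = 1/2
~((x_3 ↔ x_2) ↔ x_1) = ~1/2 = 1/2
x_1 → x_3 = 0 → 1/2 = 1
(x_1 → x_3) ↔ x_3 = 1 ↔ 1/2 = 1/2
~((x_3 ↔ x_2) ↔ x_1) ∧ ((x_1 → x_3) ↔ x_3) = 1/2 ∧ 1/2 = 1/2
x_1 → x_1 = 0 → 0 = 1
(x_1 → x_1) ∧ x_2 = 1 ∧ 1/2 = 1/2
~((x_1 → x_1) ∧ x_2) = ~1/2 = 1/2
~x_3 = ~1/2 = 1/2
~((x_1 → x_1) ∧ x_2) ∧ ~x_3 = 1/2 ∧ 1/2 = 1/2
x_2 ↔ x_3 = 1/2 ↔ 1/2 = 1/2
x_1 ∧ x_2 = 0 ∧ 1/2 = 0
~(x_1 ∧ x_2) = ~0 = 1
(x_2 ↔ x_3) → ~(x_1 ∧ x_2) = 1/2 → 1 = 1
x_2 ∧ x_2 = 1/2 ∧ 1/2 = 1/2
~x_3 = ~1/2 = 1/2
(x_2 ∧ x_2) → ~x_3 = 1/2 → 1/2 = 1/2
((x_2 ↔ x_3) → ~(x_1 ∧ x_2)) ∧ ((x_2 ∧ x_2) → ~x_3) = 1 ∧ 1/2 = 1/2
(~((x_1 → x_1) ∧ x_2) ∧ ~x_3) ↔ (((x_2 ↔ x_3) → ~(x_1 ∧ x_2)) ∧ ((x_2 ∧ x_2) → ~x_3)) = 1/2 ↔ 1/2 = 1/2
(~((x_3 ↔ x_2) ↔ x_1) ∧ ((x_1 → x_3) ↔ x_3)) → ((~((x_1 → x_1) ∧ x_2) ∧ ~x_3) ↔ (((x_2 ↔ x_3) → ~(x_1 ∧ x_2)) ∧ ((x_2 ∧ x_2) → ~x_3))) = 1/2 → 1/2 = 1/2
(((((x_2 ↔ x_1) ↔ x_2) ∧ (x_3 ↔ (x_1 ∧ x_1))) ↔ ((x_1 ∧ (x_2 ∧ x_2)) → (x_1 → x_2))) ∧ (((x_1 → ~x_2) ∧ (x_1 ↔ x_1)) → (x_1 → x_2))) ↔ ((~((x_3 ↔ x_2) ↔ x_1) ∧ ((x_1 → x_3) ↔ x_3)) → ((~((x_1 → x_1) ∧ x_2) ∧ ~x_3) ↔ (((x_2 ↔ x_3) → ~(x_1 ∧ x_2)) ∧ ((x_2 ∧ x_2) → ~x_3)))) = 1/2 ↔ 1/2 = 1/2

1/2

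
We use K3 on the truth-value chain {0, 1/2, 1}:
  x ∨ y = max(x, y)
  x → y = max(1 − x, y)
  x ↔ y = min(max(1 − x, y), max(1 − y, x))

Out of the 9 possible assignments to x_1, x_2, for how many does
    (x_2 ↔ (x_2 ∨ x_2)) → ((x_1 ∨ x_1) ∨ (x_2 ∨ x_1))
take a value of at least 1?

5

x_1 = 0, x_2 = 0 ↦ 0  <
x_1 = 0, x_2 = 1/2 ↦ 1/2  <
x_1 = 0, x_2 = 1 ↦ 1  ≥
x_1 = 1/2, x_2 = 0 ↦ 1/2  <
x_1 = 1/2, x_2 = 1/2 ↦ 1/2  <
x_1 = 1/2, x_2 = 1 ↦ 1  ≥
x_1 = 1, x_2 = 0 ↦ 1  ≥
x_1 = 1, x_2 = 1/2 ↦ 1  ≥
x_1 = 1, x_2 = 1 ↦ 1  ≥
So 5 of the 9 assignments meet the threshold.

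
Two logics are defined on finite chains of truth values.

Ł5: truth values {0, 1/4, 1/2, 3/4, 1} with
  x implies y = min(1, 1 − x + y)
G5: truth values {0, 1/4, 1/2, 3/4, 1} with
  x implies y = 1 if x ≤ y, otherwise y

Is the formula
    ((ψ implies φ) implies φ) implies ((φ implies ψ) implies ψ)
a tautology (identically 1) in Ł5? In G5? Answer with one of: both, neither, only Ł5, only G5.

In Ł5: every assignment gives 1 — tautology.
In G5: at φ = 0, ψ = 1/4 the value is 1/4 — not a tautology.

only Ł5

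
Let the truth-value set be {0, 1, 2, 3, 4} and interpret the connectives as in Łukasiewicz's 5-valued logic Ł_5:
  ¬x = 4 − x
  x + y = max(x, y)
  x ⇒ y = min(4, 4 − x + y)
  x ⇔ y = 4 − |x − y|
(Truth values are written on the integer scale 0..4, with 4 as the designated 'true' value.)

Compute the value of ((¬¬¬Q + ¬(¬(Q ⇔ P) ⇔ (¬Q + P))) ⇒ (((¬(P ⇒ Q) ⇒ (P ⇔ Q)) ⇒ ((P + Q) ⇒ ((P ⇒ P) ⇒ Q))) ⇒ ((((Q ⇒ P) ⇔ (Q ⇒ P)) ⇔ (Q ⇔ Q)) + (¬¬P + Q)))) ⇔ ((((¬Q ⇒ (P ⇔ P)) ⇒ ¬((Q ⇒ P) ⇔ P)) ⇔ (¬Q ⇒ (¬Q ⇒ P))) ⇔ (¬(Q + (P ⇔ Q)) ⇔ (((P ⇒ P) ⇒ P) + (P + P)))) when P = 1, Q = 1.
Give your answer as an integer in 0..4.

3

¬Q = ¬1 = 3
¬¬Q = ¬3 = 1
¬¬¬Q = ¬1 = 3
Q ⇔ P = 1 ⇔ 1 = 4
¬(Q ⇔ P) = ¬4 = 0
¬Q = ¬1 = 3
¬Q + P = 3 + 1 = 3
¬(Q ⇔ P) ⇔ (¬Q + P) = 0 ⇔ 3 = 1
¬(¬(Q ⇔ P) ⇔ (¬Q + P)) = ¬1 = 3
¬¬¬Q + ¬(¬(Q ⇔ P) ⇔ (¬Q + P)) = 3 + 3 = 3
P ⇒ Q = 1 ⇒ 1 = 4
¬(P ⇒ Q) = ¬4 = 0
P ⇔ Q = 1 ⇔ 1 = 4
¬(P ⇒ Q) ⇒ (P ⇔ Q) = 0 ⇒ 4 = 4
P + Q = 1 + 1 = 1
P ⇒ P = 1 ⇒ 1 = 4
(P ⇒ P) ⇒ Q = 4 ⇒ 1 = 1
(P + Q) ⇒ ((P ⇒ P) ⇒ Q) = 1 ⇒ 1 = 4
(¬(P ⇒ Q) ⇒ (P ⇔ Q)) ⇒ ((P + Q) ⇒ ((P ⇒ P) ⇒ Q)) = 4 ⇒ 4 = 4
Q ⇒ P = 1 ⇒ 1 = 4
Q ⇒ P = 1 ⇒ 1 = 4
(Q ⇒ P) ⇔ (Q ⇒ P) = 4 ⇔ 4 = 4
Q ⇔ Q = 1 ⇔ 1 = 4
((Q ⇒ P) ⇔ (Q ⇒ P)) ⇔ (Q ⇔ Q) = 4 ⇔ 4 = 4
¬P = ¬1 = 3
¬¬P = ¬3 = 1
¬¬P + Q = 1 + 1 = 1
(((Q ⇒ P) ⇔ (Q ⇒ P)) ⇔ (Q ⇔ Q)) + (¬¬P + Q) = 4 + 1 = 4
((¬(P ⇒ Q) ⇒ (P ⇔ Q)) ⇒ ((P + Q) ⇒ ((P ⇒ P) ⇒ Q))) ⇒ ((((Q ⇒ P) ⇔ (Q ⇒ P)) ⇔ (Q ⇔ Q)) + (¬¬P + Q)) = 4 ⇒ 4 = 4
(¬¬¬Q + ¬(¬(Q ⇔ P) ⇔ (¬Q + P))) ⇒ (((¬(P ⇒ Q) ⇒ (P ⇔ Q)) ⇒ ((P + Q) ⇒ ((P ⇒ P) ⇒ Q))) ⇒ ((((Q ⇒ P) ⇔ (Q ⇒ P)) ⇔ (Q ⇔ Q)) + (¬¬P + Q))) = 3 ⇒ 4 = 4
¬Q = ¬1 = 3
P ⇔ P = 1 ⇔ 1 = 4
¬Q ⇒ (P ⇔ P) = 3 ⇒ 4 = 4
Q ⇒ P = 1 ⇒ 1 = 4
(Q ⇒ P) ⇔ P = 4 ⇔ 1 = 1
¬((Q ⇒ P) ⇔ P) = ¬1 = 3
(¬Q ⇒ (P ⇔ P)) ⇒ ¬((Q ⇒ P) ⇔ P) = 4 ⇒ 3 = 3
¬Q = ¬1 = 3
¬Q = ¬1 = 3
¬Q ⇒ P = 3 ⇒ 1 = 2
¬Q ⇒ (¬Q ⇒ P) = 3 ⇒ 2 = 3
((¬Q ⇒ (P ⇔ P)) ⇒ ¬((Q ⇒ P) ⇔ P)) ⇔ (¬Q ⇒ (¬Q ⇒ P)) = 3 ⇔ 3 = 4
P ⇔ Q = 1 ⇔ 1 = 4
Q + (P ⇔ Q) = 1 + 4 = 4
¬(Q + (P ⇔ Q)) = ¬4 = 0
P ⇒ P = 1 ⇒ 1 = 4
(P ⇒ P) ⇒ P = 4 ⇒ 1 = 1
P + P = 1 + 1 = 1
((P ⇒ P) ⇒ P) + (P + P) = 1 + 1 = 1
¬(Q + (P ⇔ Q)) ⇔ (((P ⇒ P) ⇒ P) + (P + P)) = 0 ⇔ 1 = 3
(((¬Q ⇒ (P ⇔ P)) ⇒ ¬((Q ⇒ P) ⇔ P)) ⇔ (¬Q ⇒ (¬Q ⇒ P))) ⇔ (¬(Q + (P ⇔ Q)) ⇔ (((P ⇒ P) ⇒ P) + (P + P))) = 4 ⇔ 3 = 3
((¬¬¬Q + ¬(¬(Q ⇔ P) ⇔ (¬Q + P))) ⇒ (((¬(P ⇒ Q) ⇒ (P ⇔ Q)) ⇒ ((P + Q) ⇒ ((P ⇒ P) ⇒ Q))) ⇒ ((((Q ⇒ P) ⇔ (Q ⇒ P)) ⇔ (Q ⇔ Q)) + (¬¬P + Q)))) ⇔ ((((¬Q ⇒ (P ⇔ P)) ⇒ ¬((Q ⇒ P) ⇔ P)) ⇔ (¬Q ⇒ (¬Q ⇒ P))) ⇔ (¬(Q + (P ⇔ Q)) ⇔ (((P ⇒ P) ⇒ P) + (P + P)))) = 4 ⇔ 3 = 3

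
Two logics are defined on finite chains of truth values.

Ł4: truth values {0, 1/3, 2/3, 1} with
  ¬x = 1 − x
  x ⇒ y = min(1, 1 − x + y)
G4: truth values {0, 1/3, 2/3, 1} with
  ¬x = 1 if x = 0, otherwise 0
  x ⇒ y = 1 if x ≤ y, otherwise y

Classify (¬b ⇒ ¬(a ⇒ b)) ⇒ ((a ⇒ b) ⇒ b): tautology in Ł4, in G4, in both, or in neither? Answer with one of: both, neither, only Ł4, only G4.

In Ł4: every assignment gives 1 — tautology.
In G4: at a = 0, b = 1/3 the value is 1/3 — not a tautology.

only Ł4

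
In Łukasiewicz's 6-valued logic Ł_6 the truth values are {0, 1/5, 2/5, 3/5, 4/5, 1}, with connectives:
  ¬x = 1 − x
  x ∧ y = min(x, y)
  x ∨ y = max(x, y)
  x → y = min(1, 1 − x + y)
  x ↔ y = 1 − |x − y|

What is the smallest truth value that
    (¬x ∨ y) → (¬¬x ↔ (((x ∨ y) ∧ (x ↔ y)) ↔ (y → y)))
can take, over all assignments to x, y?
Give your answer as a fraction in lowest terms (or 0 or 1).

Take x = 0, y = 2/5:
¬x = ¬0 = 1
¬x ∨ y = 1 ∨ 2/5 = 1
¬x = ¬0 = 1
¬¬x = ¬1 = 0
x ∨ y = 0 ∨ 2/5 = 2/5
x ↔ y = 0 ↔ 2/5 = 3/5
(x ∨ y) ∧ (x ↔ y) = 2/5 ∧ 3/5 = 2/5
y → y = 2/5 → 2/5 = 1
((x ∨ y) ∧ (x ↔ y)) ↔ (y → y) = 2/5 ↔ 1 = 2/5
¬¬x ↔ (((x ∨ y) ∧ (x ↔ y)) ↔ (y → y)) = 0 ↔ 2/5 = 3/5
(¬x ∨ y) → (¬¬x ↔ (((x ∨ y) ∧ (x ↔ y)) ↔ (y → y))) = 1 → 3/5 = 3/5
No assignment yields a value below 3/5, so this is the minimum.

3/5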